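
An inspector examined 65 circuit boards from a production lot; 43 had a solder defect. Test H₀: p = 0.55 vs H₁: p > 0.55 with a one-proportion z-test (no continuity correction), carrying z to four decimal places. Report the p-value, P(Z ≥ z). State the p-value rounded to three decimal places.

With x = 43 successes in n = 65, p̂ = 0.66154.
Null standard error: √(0.55·0.45/65) = √0.003807692 = 0.061707.
Test statistic (full precision, shown to 4 dp): z = (43/65 − 0.55)/SE₀ ≈ 1.8076.
p-value = P(Z ≥ z) with z = 1.8076 → 0.035.

p-value = 0.035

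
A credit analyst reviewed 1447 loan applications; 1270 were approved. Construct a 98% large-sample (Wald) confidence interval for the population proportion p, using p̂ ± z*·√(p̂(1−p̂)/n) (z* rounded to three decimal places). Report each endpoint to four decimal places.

With x = 1270 successes in n = 1447, p̂ = 0.87768.
SE = √(p̂(1−p̂)/n) = √(0.107359/1447) = 0.008614.
For 98% confidence, z* = 2.326.
Margin of error: 2.326 × 0.008614 = 0.02004.
So the interval runs from 0.8576 to 0.8977.

(0.8576, 0.8977)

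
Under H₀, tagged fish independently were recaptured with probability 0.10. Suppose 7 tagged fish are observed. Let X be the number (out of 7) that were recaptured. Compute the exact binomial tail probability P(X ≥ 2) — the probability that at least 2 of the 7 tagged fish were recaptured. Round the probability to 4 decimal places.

X is binomial with n = 7 and p = 0.10.
P(X ≥ 2) = Σ_{j=2}^{7} C(7,j)·0.10^j·0.90^{7−j}.
= 0.124003 + 0.022964 + 0.002552 + 0.000170 + 0.000006 + 0.000000 = 0.1497.

P = 0.1497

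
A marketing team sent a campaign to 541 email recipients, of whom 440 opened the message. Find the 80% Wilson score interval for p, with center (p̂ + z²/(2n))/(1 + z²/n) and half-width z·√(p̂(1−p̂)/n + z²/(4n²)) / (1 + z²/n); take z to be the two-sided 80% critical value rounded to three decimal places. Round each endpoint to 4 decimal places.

p̂ = 440/541 = 0.81331; z = 1.282, so z² = 1.643524.
Denominator 1 + z²/n = 1 + 1.643524/541 = 1.003038.
Center = (0.81331 + 0.001519)/1.003038 = 0.81236.
Radicand: p̂(1−p̂)/n + z²/(4n²) = 0.000280661 + 0.000001404 = 0.000282065.
Half-width = z·√(radicand)/denom = 1.282·0.016795/1.003038 = 0.02147.
Interval: 0.81236 ± 0.02147 → (0.7909, 0.8338).

(0.7909, 0.8338)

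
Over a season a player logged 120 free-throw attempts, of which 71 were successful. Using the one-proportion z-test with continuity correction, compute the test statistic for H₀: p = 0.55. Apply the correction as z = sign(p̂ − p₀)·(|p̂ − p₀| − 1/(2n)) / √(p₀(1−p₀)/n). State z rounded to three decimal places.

The sample proportion is 71/120 = 0.59167. p̂ − p₀ = 0.041667.
Continuity correction 1/(2n) = 1/240 = 0.004167.
Corrected numerator: |0.041667| − 0.004167 = 0.037500.
Null standard error: √(0.55·0.45/120) = √0.002062500 = 0.045415.
z = (+)0.037500/0.045415 = 0.826.

z = 0.826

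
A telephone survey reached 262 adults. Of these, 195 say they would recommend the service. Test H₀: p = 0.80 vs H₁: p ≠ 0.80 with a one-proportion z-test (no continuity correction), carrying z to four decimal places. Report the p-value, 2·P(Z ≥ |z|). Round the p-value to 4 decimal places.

The sample proportion is 195/262 = 0.74427.
SE₀ = √(0.80·0.20/262) = 0.024712.
z = (p̂ − p₀)/SE = (195/262 − 0.80)/0.024712 ≈ -2.2550.
From the standard normal, 2·P(Z ≥ |z|) = 0.0241.

p-value = 0.0241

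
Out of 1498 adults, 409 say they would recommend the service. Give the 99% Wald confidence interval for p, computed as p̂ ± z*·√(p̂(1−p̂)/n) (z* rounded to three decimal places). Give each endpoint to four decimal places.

(0.2434, 0.3027)

With x = 409 successes in n = 1498, p̂ = 0.27303.
Standard error of p̂: √(0.198485/1498) = √0.000132500 = 0.011511.
The 99% critical value is z* = 2.576.
Margin of error: 2.576 × 0.011511 = 0.02965.
Interval: 0.27303 ± 0.02965 → (0.2434, 0.3027).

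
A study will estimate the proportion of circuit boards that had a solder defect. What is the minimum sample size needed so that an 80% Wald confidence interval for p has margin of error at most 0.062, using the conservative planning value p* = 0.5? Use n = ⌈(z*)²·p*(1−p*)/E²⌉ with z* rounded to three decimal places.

For 80% confidence, z* = 1.282.
p*(1−p*) = 0.2500.
(z*)²·p*(1−p*)/E² = 1.643524·0.2500/0.003844 = 106.889.
Rounding up, n = 107.

n = 107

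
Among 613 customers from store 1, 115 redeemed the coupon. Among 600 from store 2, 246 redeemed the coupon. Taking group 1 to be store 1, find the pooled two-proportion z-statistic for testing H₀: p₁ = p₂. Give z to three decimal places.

p̂₁ = 115/613 = 0.18760, p̂₂ = 246/600 = 0.41000.
Pooled p̂ = (115+246)/(613+600) = 361/1213 = 0.29761.
SE = √[p̂(1−p̂)(1/n₁+1/n₂)] = √[0.29761·0.70239·(1/613+1/600)] ≈ 0.026257.
z = (p̂₁ − p̂₂)/SE = (0.18760 − 0.41000)/0.026257 = -0.22240/0.026257 = -8.470.

z = -8.470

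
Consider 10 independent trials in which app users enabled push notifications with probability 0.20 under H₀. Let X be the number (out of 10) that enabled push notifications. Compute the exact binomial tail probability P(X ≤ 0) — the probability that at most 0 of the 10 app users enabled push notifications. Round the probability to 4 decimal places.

X ~ Binomial(n=10, p=0.20).
P(X ≤ 0) = C(10,0)·0.20^0·0.80^10.
= 0.107374 = 0.1074.

P = 0.1074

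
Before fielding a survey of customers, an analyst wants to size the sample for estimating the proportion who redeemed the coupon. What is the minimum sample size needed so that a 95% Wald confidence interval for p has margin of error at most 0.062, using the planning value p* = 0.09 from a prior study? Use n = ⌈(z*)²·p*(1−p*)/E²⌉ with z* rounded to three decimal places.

For 95% confidence, z* = 1.960.
p*(1−p*) = 0.0819.
(z*)²·p*(1−p*)/E² = 3.841600·0.0819/0.003844 = 81.849.
⌈81.849⌉ = 82.

n = 82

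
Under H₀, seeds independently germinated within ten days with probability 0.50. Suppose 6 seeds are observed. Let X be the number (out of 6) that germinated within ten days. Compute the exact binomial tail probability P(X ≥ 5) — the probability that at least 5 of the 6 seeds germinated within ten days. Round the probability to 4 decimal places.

X is binomial with n = 6 and p = 0.50.
P(X ≥ 5) = C(6,5)·0.50^5·0.50^1 + C(6,6)·0.50^6·0.50^0.
= 0.093750 + 0.015625 = 0.1094.

P = 0.1094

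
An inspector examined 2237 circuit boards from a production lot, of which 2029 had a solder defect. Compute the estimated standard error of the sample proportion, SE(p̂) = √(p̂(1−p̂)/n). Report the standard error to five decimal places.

p̂ = 2029/2237 = 0.90702.
p̂(1−p̂) = 0.90702·0.09298 = 0.084335.
SE = √(0.084335/2237) = 0.00614.

SE = 0.00614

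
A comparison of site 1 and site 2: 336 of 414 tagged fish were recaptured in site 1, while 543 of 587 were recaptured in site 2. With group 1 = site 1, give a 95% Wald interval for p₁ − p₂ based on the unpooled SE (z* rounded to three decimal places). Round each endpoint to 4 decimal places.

p̂₁ = 0.81159, p̂₂ = 0.92504, so the observed difference is -0.11345.
Unpooled SE = √(p̂₁(1−p̂₁)/n₁ + p̂₂(1−p̂₂)/n₂) = √(0.000369346 + 0.000118124) = 0.022079.
The 95% critical value is z* = 1.960. Margin = 1.960·0.022079 = 0.04327.
Interval: -0.11345 ± 0.04327 → (-0.1567, -0.0702).

(-0.1567, -0.0702)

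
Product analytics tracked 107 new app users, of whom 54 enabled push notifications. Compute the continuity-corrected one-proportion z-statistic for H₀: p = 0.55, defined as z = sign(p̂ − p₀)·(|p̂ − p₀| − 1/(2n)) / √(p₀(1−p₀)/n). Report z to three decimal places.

Sample proportion p̂ = 54/107 = 0.50467. p̂ − p₀ = -0.045327.
1/(2n) = 0.004673.
Corrected numerator: |-0.045327| − 0.004673 = 0.040654.
Null standard error: √(0.55·0.45/107) = √0.002313084 = 0.048095.
z = (−)0.040654/0.048095 = -0.845.

z = -0.845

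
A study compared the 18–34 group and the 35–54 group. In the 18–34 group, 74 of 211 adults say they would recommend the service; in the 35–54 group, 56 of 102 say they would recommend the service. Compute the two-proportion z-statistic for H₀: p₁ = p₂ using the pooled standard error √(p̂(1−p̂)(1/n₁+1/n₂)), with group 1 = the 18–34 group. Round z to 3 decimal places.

p̂₁ = 74/211 = 0.35071, p̂₂ = 56/102 = 0.54902.
Pooled p̂ = (74+56)/(211+102) = 130/313 = 0.41534.
Pooled SE = √[0.2428319·0.01454326] ≈ 0.059427.
z = -0.19831/0.059427 = -3.337.

z = -3.337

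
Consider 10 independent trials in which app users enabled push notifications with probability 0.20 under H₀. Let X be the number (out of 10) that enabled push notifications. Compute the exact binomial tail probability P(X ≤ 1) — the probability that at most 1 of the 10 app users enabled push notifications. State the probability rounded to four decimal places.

P = 0.3758

X ~ Binomial(n=10, p=0.20).
P(X ≤ 1) = C(10,0)·0.20^0·0.80^10 + C(10,1)·0.20^1·0.80^9.
= 0.107374 + 0.268435 = 0.3758.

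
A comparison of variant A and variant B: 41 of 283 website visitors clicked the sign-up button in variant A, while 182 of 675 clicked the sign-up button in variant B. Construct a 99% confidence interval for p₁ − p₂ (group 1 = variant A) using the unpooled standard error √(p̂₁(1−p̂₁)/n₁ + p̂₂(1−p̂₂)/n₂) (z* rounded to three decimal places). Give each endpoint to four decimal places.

(-0.1943, -0.0552)

p̂₁ = 0.14488, p̂₂ = 0.26963, so the observed difference is -0.12475.
SE = √(0.000437764 + 0.000291747) = √0.000729511 = 0.027009.
The 99% critical value is z* = 2.576. Margin of error = 0.06958.
CI: -0.12475 ± 0.06958 = (-0.1943, -0.0552).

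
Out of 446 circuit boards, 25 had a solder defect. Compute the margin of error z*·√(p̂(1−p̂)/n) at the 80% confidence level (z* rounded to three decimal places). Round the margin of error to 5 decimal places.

ME = 0.01396

Sample proportion p̂ = 25/446 = 0.05605.
SE(p̂) = √(0.05605·0.94395/446) = 0.010892.
z* = 1.282 at the 80% level.
Margin of error = z*·SE = 1.282 × 0.010892 = 0.01396.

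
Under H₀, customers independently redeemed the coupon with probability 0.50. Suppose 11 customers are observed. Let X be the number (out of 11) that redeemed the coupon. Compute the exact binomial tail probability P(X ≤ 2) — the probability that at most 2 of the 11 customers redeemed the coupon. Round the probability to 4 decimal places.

X ~ Binomial(n=11, p=0.50).
P(X ≤ 2) = C(11,0)·0.50^0·0.50^11 + C(11,1)·0.50^1·0.50^10 + C(11,2)·0.50^2·0.50^9.
= 0.000488 + 0.005371 + 0.026855 = 0.0327.

P = 0.0327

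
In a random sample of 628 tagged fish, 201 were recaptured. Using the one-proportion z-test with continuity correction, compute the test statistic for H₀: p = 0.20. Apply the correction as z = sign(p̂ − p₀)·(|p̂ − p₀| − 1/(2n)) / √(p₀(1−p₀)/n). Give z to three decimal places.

With x = 201 successes in n = 628, p̂ = 0.32006. p̂ − p₀ = 0.120064.
1/(2n) = 0.000796.
Corrected numerator: |0.120064| − 0.000796 = 0.119268.
Null standard error: √(0.20·0.80/628) = √0.000254777 = 0.015962.
z = +0.119268/0.015962 = 7.472.

z = 7.472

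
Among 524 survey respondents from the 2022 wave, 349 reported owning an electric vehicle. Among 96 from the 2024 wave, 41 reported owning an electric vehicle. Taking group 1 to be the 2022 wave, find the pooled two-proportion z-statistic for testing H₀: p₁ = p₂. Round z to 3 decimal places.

p̂₁ = 349/524 = 0.66603, p̂₂ = 41/96 = 0.42708.
Pooling: p̂ = 390/620 = 0.62903.
Pooled SE = √[0.2333507·0.01232506] ≈ 0.053629.
z = 0.23895/0.053629 = 4.456.

z = 4.456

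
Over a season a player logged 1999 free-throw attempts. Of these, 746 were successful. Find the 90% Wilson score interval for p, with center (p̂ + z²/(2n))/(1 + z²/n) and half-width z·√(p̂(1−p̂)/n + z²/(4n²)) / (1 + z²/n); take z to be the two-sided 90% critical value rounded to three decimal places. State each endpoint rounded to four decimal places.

(0.3556, 0.3911)

p̂ = 746/1999 = 0.37319; z = 1.645, so z² = 2.706025.
Denominator 1 + z²/n = 1 + 2.706025/1999 = 1.001354.
Adjusted center: (0.37319 + z²/(2n))/1.001354 = 0.37336.
Radicand: p̂(1−p̂)/n + z²/(4n²) = 0.000117018 + 0.000000169 = 0.000117187.
Half-width = 1.645·√0.000117187/1.001354 = 0.01778.
So the interval runs from 0.3556 to 0.3911.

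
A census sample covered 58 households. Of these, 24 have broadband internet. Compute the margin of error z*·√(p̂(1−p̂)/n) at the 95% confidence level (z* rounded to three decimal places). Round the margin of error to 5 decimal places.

Sample proportion p̂ = 24/58 = 0.41379.
SE = √(p̂(1−p̂)/n) = √(0.242568/58) = 0.064670.
For 95% confidence, z* = 1.960.
ME = 1.960·0.064670 = 0.12675.

ME = 0.12675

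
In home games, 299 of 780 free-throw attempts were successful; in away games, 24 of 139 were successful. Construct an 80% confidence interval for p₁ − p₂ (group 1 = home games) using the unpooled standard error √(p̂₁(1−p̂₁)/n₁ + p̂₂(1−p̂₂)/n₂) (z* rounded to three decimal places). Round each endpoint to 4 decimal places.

p̂₁ = 299/780 = 0.38333, p̂₂ = 24/139 = 0.17266; p̂₁ − p̂₂ = 0.21067.
Unpooled SE = √(p̂₁(1−p̂₁)/n₁ + p̂₂(1−p̂₂)/n₂) = √(0.000303063 + 0.001027696) = 0.036480.
The 80% critical value is z* = 1.282. Margin of error = 0.04677.
So the interval runs from 0.1639 to 0.2574.

(0.1639, 0.2574)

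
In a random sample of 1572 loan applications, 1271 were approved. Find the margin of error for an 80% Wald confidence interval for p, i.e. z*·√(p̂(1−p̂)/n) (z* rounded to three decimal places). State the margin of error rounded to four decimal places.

With x = 1271 successes in n = 1572, p̂ = 0.80852.
Standard error of p̂: √(0.154813/1572) = √0.000098481 = 0.009924.
For 80% confidence, z* = 1.282.
Margin of error = z*·SE = 1.282 × 0.009924 = 0.0127.

ME = 0.0127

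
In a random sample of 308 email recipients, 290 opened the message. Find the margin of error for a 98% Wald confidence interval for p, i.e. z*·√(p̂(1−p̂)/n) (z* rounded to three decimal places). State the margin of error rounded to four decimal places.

ME = 0.0311

Sample proportion p̂ = 290/308 = 0.94156.
SE = √(p̂(1−p̂)/n) = √(0.055026/308) = 0.013366.
z* = 2.326 at the 98% level.
So ME = 0.0311.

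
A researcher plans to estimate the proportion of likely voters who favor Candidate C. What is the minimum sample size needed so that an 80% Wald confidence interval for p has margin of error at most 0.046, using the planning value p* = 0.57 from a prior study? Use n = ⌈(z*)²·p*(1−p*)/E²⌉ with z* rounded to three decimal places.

n = 191

The 80% critical value is z* = 1.282.
p*(1−p*) = 0.2451.
Required n before rounding: 1.643524 × 0.2451 / 0.046² = 190.372.
Rounding up, n = 191.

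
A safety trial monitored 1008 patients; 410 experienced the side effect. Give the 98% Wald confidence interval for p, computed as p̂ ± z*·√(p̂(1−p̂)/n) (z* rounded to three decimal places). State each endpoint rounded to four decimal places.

(0.3708, 0.4427)

With x = 410 successes in n = 1008, p̂ = 0.40675.
SE(p̂) = √(0.40675·0.59325/1008) = 0.015472.
z* = 2.326 at the 98% level.
Margin = 2.326·0.015472 = 0.03599.
Interval: 0.40675 ± 0.03599 → (0.3708, 0.4427).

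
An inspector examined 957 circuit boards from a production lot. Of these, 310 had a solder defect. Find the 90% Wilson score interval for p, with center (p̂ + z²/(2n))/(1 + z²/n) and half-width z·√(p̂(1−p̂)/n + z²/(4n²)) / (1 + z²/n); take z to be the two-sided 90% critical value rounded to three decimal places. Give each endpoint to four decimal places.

p̂ = 310/957 = 0.32393; z = 1.645, so z² = 2.706025.
1 + z²/n = 1.002828.
Adjusted center: (0.32393 + z²/(2n))/1.002828 = 0.32443.
Radicand: p̂(1−p̂)/n + z²/(4n²) = 0.000228839 + 0.000000739 = 0.000229578.
Half-width = 1.645·√0.000229578/1.002828 = 0.02485.
So the interval runs from 0.2996 to 0.3493.

(0.2996, 0.3493)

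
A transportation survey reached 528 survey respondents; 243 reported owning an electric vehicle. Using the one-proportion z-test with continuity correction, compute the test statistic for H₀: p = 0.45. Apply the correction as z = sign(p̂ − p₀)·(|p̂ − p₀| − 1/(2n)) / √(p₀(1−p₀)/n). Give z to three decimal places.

z = 0.429

p̂ = 243/528 = 0.46023. p̂ − p₀ = 0.010227.
1/(2n) = 0.000947.
Corrected numerator: |0.010227| − 0.000947 = 0.009280.
Under H₀, SE = √(p₀(1−p₀)/n) = √(0.45·0.55/528) = √0.000468750 = 0.021651.
z = +0.009280/0.021651 = 0.429.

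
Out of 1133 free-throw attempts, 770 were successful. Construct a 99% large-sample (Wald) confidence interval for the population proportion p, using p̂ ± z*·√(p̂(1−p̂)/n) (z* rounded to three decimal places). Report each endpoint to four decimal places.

(0.6439, 0.7153)

The sample proportion is 770/1133 = 0.67961.
SE = √(p̂(1−p̂)/n) = √(0.217740/1133) = 0.013863.
z* = 2.576 at the 99% level.
Margin = 2.576·0.013863 = 0.03571.
CI: 0.67961 ± 0.03571 = (0.6439, 0.7153).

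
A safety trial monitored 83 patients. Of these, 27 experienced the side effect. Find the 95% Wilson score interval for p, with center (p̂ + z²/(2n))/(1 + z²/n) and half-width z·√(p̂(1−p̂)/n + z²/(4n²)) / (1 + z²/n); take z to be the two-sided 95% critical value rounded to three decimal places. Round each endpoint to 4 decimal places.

(0.2342, 0.4319)

p̂ = 27/83 = 0.32530; z = 1.960, so z² = 3.841600.
1 + z²/n = 1.046284.
Center = (0.32530 + 0.023142)/1.046284 = 0.33303.
Radicand: p̂(1−p̂)/n + z²/(4n²) = 0.002644341 + 0.000139411 = 0.002783752.
Half-width = 1.960·√0.002783752/1.046284 = 0.09884.
CI: 0.33303 ± 0.09884 = (0.2342, 0.4319).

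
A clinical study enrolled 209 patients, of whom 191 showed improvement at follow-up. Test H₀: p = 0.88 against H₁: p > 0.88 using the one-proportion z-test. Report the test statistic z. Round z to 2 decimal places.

p̂ = 191/209 = 0.91388.
Null standard error: √(0.88·0.12/209) = √0.000505263 = 0.022478.
Test statistic: z = 0.03388/0.022478 = 1.51.

z = 1.51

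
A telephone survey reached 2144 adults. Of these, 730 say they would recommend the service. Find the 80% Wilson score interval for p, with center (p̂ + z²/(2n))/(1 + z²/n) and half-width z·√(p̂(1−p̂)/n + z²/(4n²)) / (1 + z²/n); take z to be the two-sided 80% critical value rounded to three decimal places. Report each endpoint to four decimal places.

(0.3275, 0.3537)

p̂ = 730/2144 = 0.34049; z = 1.282, so z² = 1.643524.
1 + z²/n = 1.000767.
Center = (0.34049 + 0.000383)/1.000767 = 0.34061.
Radicand: p̂(1−p̂)/n + z²/(4n²) = 0.000104736 + 0.000000089 = 0.000104825.
Half-width = z·√(radicand)/denom = 1.282·0.010238/1.000767 = 0.01312.
Interval: 0.34061 ± 0.01312 → (0.3275, 0.3537).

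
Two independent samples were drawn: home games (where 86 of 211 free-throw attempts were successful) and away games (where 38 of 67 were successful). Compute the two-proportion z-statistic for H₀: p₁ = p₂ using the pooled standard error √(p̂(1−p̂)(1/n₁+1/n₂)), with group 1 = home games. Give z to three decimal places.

Sample proportions: p̂₁ = 86/211 = 0.40758 and p̂₂ = 38/67 = 0.56716.
Pooled p̂ = (86+38)/(211+67) = 124/278 = 0.44604.
Pooled SE = √[0.2470887·0.01966471] ≈ 0.069706.
z = (p̂₁ − p̂₂)/SE = (0.40758 − 0.56716)/0.069706 = -0.15958/0.069706 = -2.289.

z = -2.289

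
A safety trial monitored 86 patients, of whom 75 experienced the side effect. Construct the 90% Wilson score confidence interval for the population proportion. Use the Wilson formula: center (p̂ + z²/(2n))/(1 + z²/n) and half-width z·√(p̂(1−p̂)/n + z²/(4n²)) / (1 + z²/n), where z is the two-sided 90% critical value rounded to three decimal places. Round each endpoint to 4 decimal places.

Here p̂ = 75/86 = 0.87209 and z = 1.645 (z² = 2.706025).
1 + z²/n = 1.031465.
Adjusted center: (0.87209 + z²/(2n))/1.031465 = 0.86074.
Radicand: p̂(1−p̂)/n + z²/(4n²) = 0.001297056 + 0.000091469 = 0.001388525.
Half-width = 1.645·√0.001388525/1.031465 = 0.05943.
So the interval runs from 0.8013 to 0.9202.

(0.8013, 0.9202)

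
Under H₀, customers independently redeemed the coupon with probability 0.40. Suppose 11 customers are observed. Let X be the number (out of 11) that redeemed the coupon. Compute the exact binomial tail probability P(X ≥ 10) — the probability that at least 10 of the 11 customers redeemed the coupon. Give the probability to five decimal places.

X ~ Binomial(n=11, p=0.40).
P(X ≥ 10) = C(11,10)·0.40^10·0.60^1 + C(11,11)·0.40^11·0.60^0.
= 0.000692 + 0.000042 = 0.00073.

P = 0.00073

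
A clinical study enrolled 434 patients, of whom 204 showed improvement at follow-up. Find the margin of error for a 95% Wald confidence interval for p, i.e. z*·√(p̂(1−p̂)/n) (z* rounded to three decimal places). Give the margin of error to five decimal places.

ME = 0.04696

Sample proportion p̂ = 204/434 = 0.47005.
SE = √(p̂(1−p̂)/n) = √(0.249103/434) = 0.023958.
For 95% confidence, z* = 1.960.
Margin of error = z*·SE = 1.960 × 0.023958 = 0.04696.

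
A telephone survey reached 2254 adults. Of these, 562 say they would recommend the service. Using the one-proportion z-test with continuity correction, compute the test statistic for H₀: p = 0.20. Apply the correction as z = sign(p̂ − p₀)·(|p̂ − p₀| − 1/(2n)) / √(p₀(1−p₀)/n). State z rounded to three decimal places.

z = 5.829

The sample proportion is 562/2254 = 0.24933. p̂ − p₀ = 0.049335.
Continuity correction 1/(2n) = 1/4508 = 0.000222.
Corrected numerator: |0.049335| − 0.000222 = 0.049113.
Null standard error: √(0.20·0.80/2254) = √0.000070985 = 0.008425.
z = +0.049113/0.008425 = 5.829.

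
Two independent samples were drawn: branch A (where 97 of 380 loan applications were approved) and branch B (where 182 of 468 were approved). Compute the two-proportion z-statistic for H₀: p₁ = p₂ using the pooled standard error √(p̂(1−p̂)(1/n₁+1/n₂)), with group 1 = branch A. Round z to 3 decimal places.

z = -4.119

Sample proportions: p̂₁ = 97/380 = 0.25526 and p̂₂ = 182/468 = 0.38889.
Pooled p̂ = (97+182)/(380+468) = 279/848 = 0.32901.
Pooled SE = √[0.2207622·0.00476833] ≈ 0.032445.
z = -0.13363/0.032445 = -4.119.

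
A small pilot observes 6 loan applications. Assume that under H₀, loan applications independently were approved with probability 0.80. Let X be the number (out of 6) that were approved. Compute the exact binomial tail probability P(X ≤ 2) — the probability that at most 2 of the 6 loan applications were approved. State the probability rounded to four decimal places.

P = 0.0170

X is binomial with n = 6 and p = 0.80.
P(X ≤ 2) = C(6,0)·0.80^0·0.20^6 + C(6,1)·0.80^1·0.20^5 + C(6,2)·0.80^2·0.20^4.
= 0.000064 + 0.001536 + 0.015360 = 0.0170.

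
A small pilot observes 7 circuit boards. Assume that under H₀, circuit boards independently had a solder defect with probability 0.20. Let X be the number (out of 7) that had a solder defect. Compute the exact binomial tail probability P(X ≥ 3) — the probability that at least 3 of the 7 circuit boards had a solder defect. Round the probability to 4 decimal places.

X ~ Binomial(n=7, p=0.20).
P(X ≥ 3) = Σ_{j=3}^{7} C(7,j)·0.20^j·0.80^{7−j}.
= 0.114688 + 0.028672 + 0.004301 + 0.000358 + 0.000013 = 0.1480.

P = 0.1480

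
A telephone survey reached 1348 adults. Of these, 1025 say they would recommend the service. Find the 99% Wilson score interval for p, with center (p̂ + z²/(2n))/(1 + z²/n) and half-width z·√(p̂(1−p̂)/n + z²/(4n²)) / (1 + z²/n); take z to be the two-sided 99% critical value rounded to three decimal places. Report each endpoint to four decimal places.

p̂ = 1025/1348 = 0.76039; z = 2.576, so z² = 6.635776.
Denominator 1 + z²/n = 1 + 6.635776/1348 = 1.004923.
Adjusted center: (0.76039 + z²/(2n))/1.004923 = 0.75911.
Radicand: p̂(1−p̂)/n + z²/(4n²) = 0.000135163 + 0.000000913 = 0.000136076.
Half-width = 2.576·√0.000136076/1.004923 = 0.02990.
So the interval runs from 0.7292 to 0.7890.

(0.7292, 0.7890)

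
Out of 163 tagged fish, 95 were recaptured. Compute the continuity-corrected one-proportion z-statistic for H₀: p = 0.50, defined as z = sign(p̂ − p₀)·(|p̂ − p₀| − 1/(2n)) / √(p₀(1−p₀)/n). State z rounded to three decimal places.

Sample proportion p̂ = 95/163 = 0.58282. p̂ − p₀ = 0.082822.
1/(2n) = 0.003067.
Corrected numerator: |0.082822| − 0.003067 = 0.079755.
Under H₀, SE = √(p₀(1−p₀)/n) = √(0.50·0.50/163) = √0.001533742 = 0.039163.
z = (+)0.079755/0.039163 = 2.036.

z = 2.036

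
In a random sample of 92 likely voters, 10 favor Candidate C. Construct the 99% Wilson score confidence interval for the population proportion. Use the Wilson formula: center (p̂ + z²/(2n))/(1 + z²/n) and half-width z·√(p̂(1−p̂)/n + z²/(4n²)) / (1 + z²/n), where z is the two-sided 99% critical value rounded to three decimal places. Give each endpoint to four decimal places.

p̂ = 10/92 = 0.10870; z = 2.576, so z² = 6.635776.
1 + z²/n = 1.072128.
Center = (0.10870 + 0.036064)/1.072128 = 0.13502.
Radicand: p̂(1−p̂)/n + z²/(4n²) = 0.001053053 + 0.000196000 = 0.001249053.
Half-width = z·√(radicand)/denom = 2.576·0.035342/1.072128 = 0.08492.
So the interval runs from 0.0501 to 0.2199.

(0.0501, 0.2199)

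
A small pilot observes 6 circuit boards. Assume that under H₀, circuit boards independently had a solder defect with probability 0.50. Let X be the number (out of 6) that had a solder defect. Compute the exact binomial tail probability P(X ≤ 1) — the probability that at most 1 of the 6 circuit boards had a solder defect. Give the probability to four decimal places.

P = 0.1094

X ~ Binomial(n=6, p=0.50).
P(X ≤ 1) = C(6,0)·0.50^0·0.50^6 + C(6,1)·0.50^1·0.50^5.
= 0.015625 + 0.093750 = 0.1094.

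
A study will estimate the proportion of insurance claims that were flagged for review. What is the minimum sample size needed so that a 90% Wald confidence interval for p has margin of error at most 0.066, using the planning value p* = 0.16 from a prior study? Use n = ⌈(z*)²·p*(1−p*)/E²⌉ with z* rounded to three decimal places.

For 90% confidence, z* = 1.645.
p*(1−p*) = 0.16·0.84 = 0.1344.
(z*)²·p*(1−p*)/E² = 2.706025·0.1344/0.004356 = 83.492.
⌈83.492⌉ = 84.

n = 84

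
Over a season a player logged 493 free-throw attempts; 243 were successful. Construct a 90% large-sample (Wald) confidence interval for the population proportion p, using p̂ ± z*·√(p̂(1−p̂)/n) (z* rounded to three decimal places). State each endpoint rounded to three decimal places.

The sample proportion is 243/493 = 0.49290.
Standard error of p̂: √(0.249950/493) = √0.000506997 = 0.022517.
The 90% critical value is z* = 1.645.
Margin of error: 1.645 × 0.022517 = 0.03704.
CI: 0.49290 ± 0.03704 = (0.456, 0.530).

(0.456, 0.530)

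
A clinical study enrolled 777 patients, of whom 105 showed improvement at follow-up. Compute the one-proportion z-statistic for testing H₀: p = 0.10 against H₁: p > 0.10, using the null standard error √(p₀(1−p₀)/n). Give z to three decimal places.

Sample proportion p̂ = 105/777 = 0.13514.
Under H₀, SE = √(p₀(1−p₀)/n) = √(0.10·0.90/777) = √0.000115830 = 0.010762.
z = (p̂ − p₀)/SE = (0.13514 − 0.10)/0.010762 = 3.265.

z = 3.265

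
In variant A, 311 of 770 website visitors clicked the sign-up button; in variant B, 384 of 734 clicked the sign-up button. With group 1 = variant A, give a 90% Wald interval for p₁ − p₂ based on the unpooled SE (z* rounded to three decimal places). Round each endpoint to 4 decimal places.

p̂₁ = 0.40390, p̂₂ = 0.52316, so the observed difference is -0.11926.
SE = √(0.000312681 + 0.000339869) = √0.000652550 = 0.025545.
For 90% confidence, z* = 1.645. Margin = 1.645·0.025545 = 0.04202.
Interval: -0.11926 ± 0.04202 → (-0.1613, -0.0772).

(-0.1613, -0.0772)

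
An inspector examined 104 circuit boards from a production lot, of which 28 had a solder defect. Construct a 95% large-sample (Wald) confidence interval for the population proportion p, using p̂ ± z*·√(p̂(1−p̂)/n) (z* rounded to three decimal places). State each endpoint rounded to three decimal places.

(0.184, 0.354)

The sample proportion is 28/104 = 0.26923.
Standard error of p̂: √(0.196746/104) = √0.001891784 = 0.043495.
For 95% confidence, z* = 1.960.
Margin of error: 1.960 × 0.043495 = 0.08525.
So the interval runs from 0.184 to 0.354.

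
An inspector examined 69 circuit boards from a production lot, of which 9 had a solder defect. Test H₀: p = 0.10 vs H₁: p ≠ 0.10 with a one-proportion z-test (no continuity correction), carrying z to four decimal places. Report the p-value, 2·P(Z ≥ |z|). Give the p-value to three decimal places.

p-value = 0.399

The sample proportion is 9/69 = 0.13043.
Under H₀, SE = √(p₀(1−p₀)/n) = √(0.10·0.90/69) = √0.001304348 = 0.036116.
Test statistic (full precision, shown to 4 dp): z = (9/69 − 0.10)/SE₀ ≈ 0.8427.
p-value = 2·P(Z ≥ |z|) with z = 0.8427 → 0.399.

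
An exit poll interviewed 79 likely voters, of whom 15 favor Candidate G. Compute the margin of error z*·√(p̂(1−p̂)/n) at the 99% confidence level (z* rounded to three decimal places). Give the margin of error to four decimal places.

ME = 0.1137

Sample proportion p̂ = 15/79 = 0.18987.
Standard error of p̂: √(0.153822/79) = √0.001947108 = 0.044126.
z* = 2.576 at the 99% level.
Margin of error = z*·SE = 2.576 × 0.044126 = 0.1137.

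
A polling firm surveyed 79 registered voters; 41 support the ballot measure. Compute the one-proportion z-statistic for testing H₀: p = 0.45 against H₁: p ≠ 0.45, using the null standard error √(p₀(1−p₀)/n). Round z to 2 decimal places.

The sample proportion is 41/79 = 0.51899.
Under H₀, SE = √(p₀(1−p₀)/n) = √(0.45·0.55/79) = √0.003132911 = 0.055972.
z = (p̂ − p₀)/SE = (0.51899 − 0.45)/0.055972 = 1.23.

z = 1.23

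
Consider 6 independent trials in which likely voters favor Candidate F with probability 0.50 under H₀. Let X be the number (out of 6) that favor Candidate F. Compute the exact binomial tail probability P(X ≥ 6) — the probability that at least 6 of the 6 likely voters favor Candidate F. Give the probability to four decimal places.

X is binomial with n = 6 and p = 0.50.
P(X ≥ 6) = C(6,6)·0.50^6·0.50^0.
= 0.015625 = 0.0156.

P = 0.0156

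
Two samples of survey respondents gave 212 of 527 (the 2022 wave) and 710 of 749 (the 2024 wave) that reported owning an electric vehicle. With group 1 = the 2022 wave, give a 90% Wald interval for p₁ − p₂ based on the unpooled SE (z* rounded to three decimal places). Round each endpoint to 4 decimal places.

(-0.5832, -0.5081)

p̂₁ = 212/527 = 0.40228, p̂₂ = 710/749 = 0.94793; p̂₁ − p̂₂ = -0.54565.
Unpooled SE = √(p̂₁(1−p̂₁)/n₁ + p̂₂(1−p̂₂)/n₂) = √(0.000456262 + 0.000065899) = 0.022851.
For 90% confidence, z* = 1.645. Margin of error = 0.03759.
So the interval runs from -0.5832 to -0.5081.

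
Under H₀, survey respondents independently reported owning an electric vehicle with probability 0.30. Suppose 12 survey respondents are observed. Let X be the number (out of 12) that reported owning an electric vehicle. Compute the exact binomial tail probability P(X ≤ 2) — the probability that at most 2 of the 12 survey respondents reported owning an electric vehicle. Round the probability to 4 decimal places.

P = 0.2528

X is binomial with n = 12 and p = 0.30.
P(X ≤ 2) = C(12,0)·0.30^0·0.70^12 + C(12,1)·0.30^1·0.70^11 + C(12,2)·0.30^2·0.70^10.
= 0.013841 + 0.071184 + 0.167790 = 0.2528.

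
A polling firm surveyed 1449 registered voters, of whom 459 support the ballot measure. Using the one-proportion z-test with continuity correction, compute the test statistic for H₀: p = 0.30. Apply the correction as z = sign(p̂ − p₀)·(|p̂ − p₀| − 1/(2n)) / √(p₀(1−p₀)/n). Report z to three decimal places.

With x = 459 successes in n = 1449, p̂ = 0.31677. p̂ − p₀ = 0.016770.
1/(2n) = 0.000345.
Corrected numerator: |0.016770| − 0.000345 = 0.016425.
SE₀ = √(0.30·0.70/1449) = 0.012039.
z = (+)0.016425/0.012039 = 1.364.

z = 1.364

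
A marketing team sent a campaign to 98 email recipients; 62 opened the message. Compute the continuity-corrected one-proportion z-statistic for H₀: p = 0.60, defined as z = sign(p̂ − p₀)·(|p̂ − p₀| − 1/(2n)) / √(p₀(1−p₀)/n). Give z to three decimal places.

Sample proportion p̂ = 62/98 = 0.63265. p̂ − p₀ = 0.032653.
1/(2n) = 0.005102.
Corrected numerator: |0.032653| − 0.005102 = 0.027551.
Null standard error: √(0.60·0.40/98) = √0.002448980 = 0.049487.
z = (+)0.027551/0.049487 = 0.557.

z = 0.557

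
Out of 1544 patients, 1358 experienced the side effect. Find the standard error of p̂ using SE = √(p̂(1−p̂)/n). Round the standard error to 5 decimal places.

With x = 1358 successes in n = 1544, p̂ = 0.87953.
p̂(1−p̂) = 0.87953·0.12047 = 0.105957.
Dividing by n and taking the root: √0.000068625 = 0.00828.

SE = 0.00828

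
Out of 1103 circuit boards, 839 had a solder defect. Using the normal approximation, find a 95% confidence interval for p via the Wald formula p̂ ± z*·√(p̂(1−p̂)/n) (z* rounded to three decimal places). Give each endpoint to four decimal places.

(0.7355, 0.7858)

p̂ = 839/1103 = 0.76065.
Standard error of p̂: √(0.182060/1103) = √0.000165059 = 0.012848.
For 95% confidence, z* = 1.960.
Margin = 1.960·0.012848 = 0.02518.
Interval: 0.76065 ± 0.02518 → (0.7355, 0.7858).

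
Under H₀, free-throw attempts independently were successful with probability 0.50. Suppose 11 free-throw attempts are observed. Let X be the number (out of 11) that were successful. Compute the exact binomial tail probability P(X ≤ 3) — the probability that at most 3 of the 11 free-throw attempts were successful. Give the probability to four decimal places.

P = 0.1133

X ~ Binomial(n=11, p=0.50).
P(X ≤ 3) = C(11,0)·0.50^0·0.50^11 + C(11,1)·0.50^1·0.50^10 + C(11,2)·0.50^2·0.50^9 + C(11,3)·0.50^3·0.50^8.
= 0.000488 + 0.005371 + 0.026855 + 0.080566 = 0.1133.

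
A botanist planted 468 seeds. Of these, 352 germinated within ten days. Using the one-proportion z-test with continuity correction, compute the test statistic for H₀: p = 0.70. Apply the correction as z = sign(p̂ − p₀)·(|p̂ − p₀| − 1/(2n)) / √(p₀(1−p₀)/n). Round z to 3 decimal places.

z = 2.411

p̂ = 352/468 = 0.75214. p̂ − p₀ = 0.052137.
1/(2n) = 0.001068.
Corrected numerator: |0.052137| − 0.001068 = 0.051069.
SE₀ = √(0.70·0.30/468) = 0.021183.
z = +0.051069/0.021183 = 2.411.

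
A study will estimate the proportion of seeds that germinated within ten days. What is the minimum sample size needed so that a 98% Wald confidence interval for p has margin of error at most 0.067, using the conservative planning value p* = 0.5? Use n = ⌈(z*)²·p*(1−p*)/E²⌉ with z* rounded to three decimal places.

The 98% critical value is z* = 2.326.
p*(1−p*) = 0.50·0.50 = 0.2500.
Required n before rounding: 5.410276 × 0.2500 / 0.067² = 301.307.
Rounding up, n = 302.

n = 302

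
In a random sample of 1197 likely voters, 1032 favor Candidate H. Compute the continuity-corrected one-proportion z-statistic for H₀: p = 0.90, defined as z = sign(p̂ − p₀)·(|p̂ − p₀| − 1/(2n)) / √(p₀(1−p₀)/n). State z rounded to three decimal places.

z = -4.316

p̂ = 1032/1197 = 0.86216. p̂ − p₀ = -0.037845.
Continuity correction 1/(2n) = 1/2394 = 0.000418.
Corrected numerator: |-0.037845| − 0.000418 = 0.037427.
Under H₀, SE = √(p₀(1−p₀)/n) = √(0.90·0.10/1197) = √0.000075188 = 0.008671.
z = (−)0.037427/0.008671 = -4.316.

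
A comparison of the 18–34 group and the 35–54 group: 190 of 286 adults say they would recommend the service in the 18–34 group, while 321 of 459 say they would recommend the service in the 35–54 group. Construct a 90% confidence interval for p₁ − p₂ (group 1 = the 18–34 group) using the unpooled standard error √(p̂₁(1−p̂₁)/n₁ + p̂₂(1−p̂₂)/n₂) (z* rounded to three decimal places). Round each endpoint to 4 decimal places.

(-0.0929, 0.0229)

p̂₁ = 190/286 = 0.66434, p̂₂ = 321/459 = 0.69935; p̂₁ − p̂₂ = -0.03501.
SE = √(0.000779699 + 0.000458085) = √0.001237784 = 0.035182.
For 90% confidence, z* = 1.645. Margin = 1.645·0.035182 = 0.05787.
Interval: -0.03501 ± 0.05787 → (-0.0929, 0.0229).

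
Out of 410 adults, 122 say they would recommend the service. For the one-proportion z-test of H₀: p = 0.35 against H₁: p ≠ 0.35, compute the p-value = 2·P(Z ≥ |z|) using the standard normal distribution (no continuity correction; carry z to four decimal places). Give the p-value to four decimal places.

With x = 122 successes in n = 410, p̂ = 0.29756.
Under H₀, SE = √(p₀(1−p₀)/n) = √(0.35·0.65/410) = √0.000554878 = 0.023556.
z = (p̂ − p₀)/SE = (122/410 − 0.35)/0.023556 ≈ -2.2262.
p-value = 2·P(Z ≥ |z|) with z = -2.2262 → 0.0260.

p-value = 0.0260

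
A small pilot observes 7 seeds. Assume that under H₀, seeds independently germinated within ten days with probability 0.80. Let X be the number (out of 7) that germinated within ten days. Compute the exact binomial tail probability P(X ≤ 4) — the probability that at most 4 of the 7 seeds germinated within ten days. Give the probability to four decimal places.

X ~ Binomial(n=7, p=0.80).
P(X ≤ 4) = Σ_{j=0}^{4} C(7,j)·0.80^j·0.20^{7−j}.
= 0.000013 + 0.000358 + 0.004301 + 0.028672 + 0.114688 = 0.1480.

P = 0.1480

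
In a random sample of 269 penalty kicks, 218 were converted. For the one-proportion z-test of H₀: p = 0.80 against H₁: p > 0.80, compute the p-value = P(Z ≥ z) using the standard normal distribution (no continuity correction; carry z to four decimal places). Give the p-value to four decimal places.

p-value = 0.3348

The sample proportion is 218/269 = 0.81041.
Null standard error: √(0.80·0.20/269) = √0.000594796 = 0.024388.
Test statistic (full precision, shown to 4 dp): z = (218/269 − 0.80)/SE₀ ≈ 0.4268.
From the standard normal, P(Z ≥ z) = 0.3348.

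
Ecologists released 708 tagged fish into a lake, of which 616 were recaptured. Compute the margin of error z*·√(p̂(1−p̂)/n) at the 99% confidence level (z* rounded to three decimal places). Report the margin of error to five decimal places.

ME = 0.03255

With x = 616 successes in n = 708, p̂ = 0.87006.
SE = √(p̂(1−p̂)/n) = √(0.113058/708) = 0.012637.
For 99% confidence, z* = 2.576.
ME = 2.576·0.012637 = 0.03255.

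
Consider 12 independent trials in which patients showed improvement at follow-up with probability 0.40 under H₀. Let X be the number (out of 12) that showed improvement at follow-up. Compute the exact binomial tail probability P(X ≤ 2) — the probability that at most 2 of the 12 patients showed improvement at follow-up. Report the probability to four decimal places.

P = 0.0834

X is binomial with n = 12 and p = 0.40.
P(X ≤ 2) = C(12,0)·0.40^0·0.60^12 + C(12,1)·0.40^1·0.60^11 + C(12,2)·0.40^2·0.60^10.
= 0.002177 + 0.017414 + 0.063852 = 0.0834.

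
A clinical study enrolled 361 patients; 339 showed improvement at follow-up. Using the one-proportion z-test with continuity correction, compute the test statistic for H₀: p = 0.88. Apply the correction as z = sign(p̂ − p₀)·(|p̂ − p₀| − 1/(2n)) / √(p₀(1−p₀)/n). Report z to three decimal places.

z = 3.372

Sample proportion p̂ = 339/361 = 0.93906. p̂ − p₀ = 0.059058.
Continuity correction 1/(2n) = 1/722 = 0.001385.
Corrected numerator: |0.059058| − 0.001385 = 0.057673.
Null standard error: √(0.88·0.12/361) = √0.000292521 = 0.017103.
z = +0.057673/0.017103 = 3.372.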